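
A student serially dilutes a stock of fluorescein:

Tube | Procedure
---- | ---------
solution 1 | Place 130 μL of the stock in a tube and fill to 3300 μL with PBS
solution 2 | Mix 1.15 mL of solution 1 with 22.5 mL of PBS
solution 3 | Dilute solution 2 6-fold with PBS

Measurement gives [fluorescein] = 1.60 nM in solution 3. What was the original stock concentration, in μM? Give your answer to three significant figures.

Step 1: 130 μL brought to 3300 μL → factor 3300/130 = 25.385
Step 2: 1.15 mL + 22.5 mL = 23.65 mL total → factor 23.65/1.15 = 20.565
Step 3: 6-fold → factor 6
Overall dilution factor = 25.385 × 20.565 × 6 = 3132.2
Stock = 1.60 nM × 3132.2 = 5012 nM = 5.01 μM

5.01 μM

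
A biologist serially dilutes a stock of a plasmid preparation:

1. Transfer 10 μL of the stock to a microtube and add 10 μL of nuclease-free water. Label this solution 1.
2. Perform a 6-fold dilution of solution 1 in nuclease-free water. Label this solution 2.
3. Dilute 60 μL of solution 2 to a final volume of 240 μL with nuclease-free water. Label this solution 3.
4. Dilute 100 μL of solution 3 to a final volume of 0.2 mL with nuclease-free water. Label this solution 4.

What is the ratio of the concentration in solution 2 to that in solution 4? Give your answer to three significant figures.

Step 1: 10 μL + 10 μL = 20 μL total → factor 20/10 = 2
Step 2: 6-fold → factor 6
Step 3: 60 μL brought to 240 μL → factor 240/60 = 4
Step 4: 100 μL brought to 0.2 mL → factor 200/100 = 2
Dilution factor to solution 2 = 12; to solution 4 = 96
[solution 2]/[solution 4] = (factor to solution 4)/(factor to solution 2) = 96/12 = 8.00

8.00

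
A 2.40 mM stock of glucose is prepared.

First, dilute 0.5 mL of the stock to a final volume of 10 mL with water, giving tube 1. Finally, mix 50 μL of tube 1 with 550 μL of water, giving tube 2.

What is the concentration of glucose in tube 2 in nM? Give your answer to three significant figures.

Step 1: 0.5 mL brought to 10 mL → factor 10/0.5 = 20
Step 2: 50 μL + 550 μL = 600 μL total → factor 600/50 = 12
Overall dilution factor = 20 × 12 = 240
Final = 2.40 mM / 240 = 0.01000 mM = 1.00 × 10^4 nM

1.00 × 10^4 nM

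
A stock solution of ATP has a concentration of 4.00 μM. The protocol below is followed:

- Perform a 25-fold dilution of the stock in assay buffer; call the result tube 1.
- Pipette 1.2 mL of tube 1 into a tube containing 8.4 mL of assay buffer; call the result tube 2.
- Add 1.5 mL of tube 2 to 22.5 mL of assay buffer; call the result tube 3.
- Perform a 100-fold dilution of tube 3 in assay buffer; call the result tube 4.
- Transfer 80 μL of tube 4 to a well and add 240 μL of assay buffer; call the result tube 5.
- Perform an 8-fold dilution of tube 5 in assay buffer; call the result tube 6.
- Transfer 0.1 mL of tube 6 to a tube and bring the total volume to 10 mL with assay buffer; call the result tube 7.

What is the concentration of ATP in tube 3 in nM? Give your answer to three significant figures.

1.25 nM

Step 1: 25-fold → factor 25
Step 2: 1.2 mL + 8.4 mL = 9.6 mL total → factor 9.6/1.2 = 8
Step 3: 1.5 mL + 22.5 mL = 24 mL total → factor 24/1.5 = 16
Dilution factor through tube 3 = 25 × 8 × 16 = 3200
[tube 3] = 4.00 μM / 3200 = 0.001250 μM = 1.25 nM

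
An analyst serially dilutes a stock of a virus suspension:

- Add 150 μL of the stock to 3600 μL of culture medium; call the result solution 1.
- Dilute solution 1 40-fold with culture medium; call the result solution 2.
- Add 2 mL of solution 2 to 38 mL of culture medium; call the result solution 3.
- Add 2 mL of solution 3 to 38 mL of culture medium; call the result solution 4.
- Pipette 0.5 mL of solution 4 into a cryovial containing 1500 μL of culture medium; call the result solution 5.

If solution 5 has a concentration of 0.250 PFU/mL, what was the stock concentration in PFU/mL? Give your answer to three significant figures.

Step 1: 150 μL + 3600 μL = 3750 μL total → factor 3750/150 = 25
Step 2: 40-fold → factor 40
Step 3: 2 mL + 38 mL = 40 mL total → factor 40/2 = 20
Step 4: 2 mL + 38 mL = 40 mL total → factor 40/2 = 20
Step 5: 0.5 mL + 1500 μL = 2 mL total → factor 2/0.5 = 4
Overall dilution factor = 25 × 40 × 20 × 20 × 4 = 1.6 × 10^6
Stock = 0.250 PFU/mL × 1.6 × 10^6 = 4.00 × 10^5 PFU/mL

4.00 × 10^5 PFU/mL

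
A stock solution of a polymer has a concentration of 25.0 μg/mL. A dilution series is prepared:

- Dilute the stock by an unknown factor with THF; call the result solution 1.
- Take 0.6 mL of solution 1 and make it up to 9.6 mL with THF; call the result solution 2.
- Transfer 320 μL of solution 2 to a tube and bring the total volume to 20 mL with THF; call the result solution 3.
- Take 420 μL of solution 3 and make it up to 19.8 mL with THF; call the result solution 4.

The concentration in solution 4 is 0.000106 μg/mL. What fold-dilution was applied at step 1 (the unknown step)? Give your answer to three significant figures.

5.00-fold

Step 1: unknown factor x
Step 2: 0.6 mL brought to 9.6 mL → factor 9.6/0.6 = 16
Step 3: 320 μL brought to 20 mL → factor 20000/320 = 62.5
Step 4: 420 μL brought to 19.8 mL → factor 19800/420 = 47.143
Product of known-step factors = 47143
Overall factor = 25.0 μg/mL / (0.000106 μg/mL) = 2.3585 × 10^5
x = 2.3585 × 10^5 / 47143 = 5.00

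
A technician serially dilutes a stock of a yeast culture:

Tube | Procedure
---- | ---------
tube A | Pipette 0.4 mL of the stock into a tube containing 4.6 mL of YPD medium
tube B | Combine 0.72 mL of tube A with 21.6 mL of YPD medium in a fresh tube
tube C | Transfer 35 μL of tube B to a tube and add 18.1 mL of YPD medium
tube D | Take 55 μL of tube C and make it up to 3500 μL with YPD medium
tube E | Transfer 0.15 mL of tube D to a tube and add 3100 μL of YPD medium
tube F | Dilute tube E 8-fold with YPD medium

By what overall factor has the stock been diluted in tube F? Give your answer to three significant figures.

2.21 × 10^9

Step 1: 0.4 mL + 4.6 mL = 5 mL total → factor 5/0.4 = 12.5
Step 2: 0.72 mL + 21.6 mL = 22.32 mL total → factor 22.32/0.72 = 31
Step 3: 35 μL + 18.1 mL = 18135 μL total → factor 18135/35 = 518.14
Step 4: 55 μL brought to 3500 μL → factor 3500/55 = 63.636
Step 5: 0.15 mL + 3100 μL = 3.25 mL total → factor 3.25/0.15 = 21.667
Step 6: 8-fold → factor 8
Overall dilution factor = 12.5 × 31 × 518.14 × 63.636 × 21.667 × 8 = 2.2147 × 10^9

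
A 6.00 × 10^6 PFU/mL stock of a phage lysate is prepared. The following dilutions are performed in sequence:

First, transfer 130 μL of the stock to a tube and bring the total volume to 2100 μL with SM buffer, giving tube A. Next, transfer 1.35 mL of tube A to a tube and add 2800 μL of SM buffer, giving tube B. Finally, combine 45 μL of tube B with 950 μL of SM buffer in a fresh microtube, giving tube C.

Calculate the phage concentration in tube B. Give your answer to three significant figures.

1.21 × 10^5 PFU/mL

Step 1: 130 μL brought to 2100 μL → factor 2100/130 = 16.154
Step 2: 1.35 mL + 2800 μL = 4.15 mL total → factor 4.15/1.35 = 3.0741
Dilution factor through tube B = 16.154 × 3.0741 = 49.658
[tube B] = 6.00 × 10^6 PFU/mL / 49.658 = 1.21 × 10^5 PFU/mL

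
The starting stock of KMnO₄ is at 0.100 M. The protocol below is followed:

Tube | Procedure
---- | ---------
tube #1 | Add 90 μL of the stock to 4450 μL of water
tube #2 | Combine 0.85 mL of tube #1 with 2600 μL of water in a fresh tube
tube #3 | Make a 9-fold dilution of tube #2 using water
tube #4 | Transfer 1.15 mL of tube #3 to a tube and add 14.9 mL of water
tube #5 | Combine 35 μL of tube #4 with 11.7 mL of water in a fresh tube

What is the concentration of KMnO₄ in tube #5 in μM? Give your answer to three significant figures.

0.0116 μM

Step 1: 90 μL + 4450 μL = 4540 μL total → factor 4540/90 = 50.444
Step 2: 0.85 mL + 2600 μL = 3.45 mL total → factor 3.45/0.85 = 4.0588
Step 3: 9-fold → factor 9
Step 4: 1.15 mL + 14.9 mL = 16.05 mL total → factor 16.05/1.15 = 13.957
Step 5: 35 μL + 11.7 mL = 11735 μL total → factor 11735/35 = 335.29
Overall dilution factor = 50.444 × 4.0588 × 9 × 13.957 × 335.29 = 8.6228 × 10^6
Final = 0.100 M / 8.6228 × 10^6 = 1.160 × 10^-8 M = 0.0116 μM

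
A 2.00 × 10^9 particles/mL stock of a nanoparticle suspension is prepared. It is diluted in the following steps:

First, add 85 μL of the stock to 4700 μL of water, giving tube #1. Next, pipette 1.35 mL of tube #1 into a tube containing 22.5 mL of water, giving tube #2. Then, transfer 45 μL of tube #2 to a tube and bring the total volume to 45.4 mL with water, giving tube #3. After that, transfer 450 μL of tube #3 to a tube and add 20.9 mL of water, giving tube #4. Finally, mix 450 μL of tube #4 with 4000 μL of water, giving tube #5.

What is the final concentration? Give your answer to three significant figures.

4.25 particles/mL

Step 1: 85 μL + 4700 μL = 4785 μL total → factor 4785/85 = 56.294
Step 2: 1.35 mL + 22.5 mL = 23.85 mL total → factor 23.85/1.35 = 17.667
Step 3: 45 μL brought to 45.4 mL → factor 45400/45 = 1008.9
Step 4: 450 μL + 20.9 mL = 21350 μL total → factor 21350/450 = 47.444
Step 5: 450 μL + 4000 μL = 4450 μL total → factor 4450/450 = 9.8889
Overall dilution factor = 56.294 × 17.667 × 1008.9 × 47.444 × 9.8889 = 4.7075 × 10^8
Final = 2.00 × 10^9 particles/mL / 4.7075 × 10^8 = 4.25 particles/mL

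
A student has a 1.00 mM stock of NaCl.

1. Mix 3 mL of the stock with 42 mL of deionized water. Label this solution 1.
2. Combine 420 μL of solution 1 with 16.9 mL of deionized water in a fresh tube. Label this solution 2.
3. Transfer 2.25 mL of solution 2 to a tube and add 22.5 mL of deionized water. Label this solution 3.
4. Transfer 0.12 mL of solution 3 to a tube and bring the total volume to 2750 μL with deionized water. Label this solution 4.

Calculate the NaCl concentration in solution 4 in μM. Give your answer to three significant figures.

0.00641 μM

Step 1: 3 mL + 42 mL = 45 mL total → factor 45/3 = 15
Step 2: 420 μL + 16.9 mL = 17320 μL total → factor 17320/420 = 41.238
Step 3: 2.25 mL + 22.5 mL = 24.75 mL total → factor 24.75/2.25 = 11
Step 4: 0.12 mL brought to 2750 μL → factor 2.75/0.12 = 22.917
Dilution factor through solution 4 = 15 × 41.238 × 11 × 22.917 = 1.5593 × 10^5
[solution 4] = 1.00 mM / 1.5593 × 10^5 = 6.413 × 10^-6 mM = 0.00641 μM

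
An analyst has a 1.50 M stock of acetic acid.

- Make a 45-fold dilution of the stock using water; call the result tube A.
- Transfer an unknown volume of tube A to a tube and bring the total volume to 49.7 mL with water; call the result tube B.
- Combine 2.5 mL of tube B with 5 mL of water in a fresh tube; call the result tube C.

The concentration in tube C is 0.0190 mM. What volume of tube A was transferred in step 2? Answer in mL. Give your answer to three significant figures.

0.0850 mL

Step 1: 45-fold → factor 45
Step 2: v brought to 49.7 mL → factor = 49.7 mL/v
Step 3: 2.5 mL + 5 mL = 7.5 mL total → factor 7.5/2.5 = 3
Product of known-step factors = 135
Overall factor = 1.50 M / (0.0190 mM) = 78947
Step-2 factor = 78947 / 135 = 584.8
v = 49.7 mL / 584.8 = 0.0850 mL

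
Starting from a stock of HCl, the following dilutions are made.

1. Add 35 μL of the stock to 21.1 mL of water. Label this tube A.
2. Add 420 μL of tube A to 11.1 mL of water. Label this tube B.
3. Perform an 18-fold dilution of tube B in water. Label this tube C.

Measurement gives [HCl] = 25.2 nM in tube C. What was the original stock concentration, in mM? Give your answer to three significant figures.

7.51 mM

Step 1: 35 μL + 21.1 mL = 21135 μL total → factor 21135/35 = 603.86
Step 2: 420 μL + 11.1 mL = 11520 μL total → factor 11520/420 = 27.429
Step 3: 18-fold → factor 18
Overall dilution factor = 603.86 × 27.429 × 18 = 2.9813 × 10^5
Stock = 25.2 nM × 2.9813 × 10^5 = 7.513 × 10^6 nM = 7.51 mM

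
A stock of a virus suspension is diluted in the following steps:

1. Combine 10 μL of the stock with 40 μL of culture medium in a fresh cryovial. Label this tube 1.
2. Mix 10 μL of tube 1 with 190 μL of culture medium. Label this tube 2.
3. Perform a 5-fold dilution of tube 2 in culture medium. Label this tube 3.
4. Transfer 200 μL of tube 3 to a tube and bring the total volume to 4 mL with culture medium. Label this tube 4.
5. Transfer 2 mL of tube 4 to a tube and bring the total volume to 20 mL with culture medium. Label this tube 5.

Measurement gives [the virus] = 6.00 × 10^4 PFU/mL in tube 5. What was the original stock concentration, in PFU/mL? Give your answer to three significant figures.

6.00 × 10^9 PFU/mL

Step 1: 10 μL + 40 μL = 50 μL total → factor 50/10 = 5
Step 2: 10 μL + 190 μL = 200 μL total → factor 200/10 = 20
Step 3: 5-fold → factor 5
Step 4: 200 μL brought to 4 mL → factor 4000/200 = 20
Step 5: 2 mL brought to 20 mL → factor 20/2 = 10
Overall dilution factor = 5 × 20 × 5 × 20 × 10 = 1 × 10^5
Stock = 6.00 × 10^4 PFU/mL × 1 × 10^5 = 6.00 × 10^9 PFU/mL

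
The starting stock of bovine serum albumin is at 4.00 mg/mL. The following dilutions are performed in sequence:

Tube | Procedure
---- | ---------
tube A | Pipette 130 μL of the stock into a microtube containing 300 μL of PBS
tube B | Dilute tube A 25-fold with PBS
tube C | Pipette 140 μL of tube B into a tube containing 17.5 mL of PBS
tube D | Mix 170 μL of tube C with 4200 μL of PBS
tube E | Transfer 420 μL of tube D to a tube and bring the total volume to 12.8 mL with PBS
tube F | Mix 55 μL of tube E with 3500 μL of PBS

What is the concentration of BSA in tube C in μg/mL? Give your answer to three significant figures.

Step 1: 130 μL + 300 μL = 430 μL total → factor 430/130 = 3.3077
Step 2: 25-fold → factor 25
Step 3: 140 μL + 17.5 mL = 17640 μL total → factor 17640/140 = 126
Dilution factor through tube C = 3.3077 × 25 × 126 = 10419
[tube C] = 4.00 mg/mL / 10419 = 0.0003839 mg/mL = 0.384 μg/mL

0.384 μg/mL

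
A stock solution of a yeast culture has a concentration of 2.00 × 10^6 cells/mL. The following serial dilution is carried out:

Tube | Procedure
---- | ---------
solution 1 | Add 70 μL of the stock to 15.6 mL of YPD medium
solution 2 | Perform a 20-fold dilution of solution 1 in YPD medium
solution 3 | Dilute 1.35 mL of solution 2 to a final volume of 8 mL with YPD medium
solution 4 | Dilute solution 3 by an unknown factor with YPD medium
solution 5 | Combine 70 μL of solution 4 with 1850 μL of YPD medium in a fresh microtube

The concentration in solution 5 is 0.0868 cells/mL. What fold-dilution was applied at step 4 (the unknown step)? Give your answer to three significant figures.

31.7-fold

Step 1: 70 μL + 15.6 mL = 15670 μL total → factor 15670/70 = 223.86
Step 2: 20-fold → factor 20
Step 3: 1.35 mL brought to 8 mL → factor 8/1.35 = 5.9259
Step 4: unknown factor x
Step 5: 70 μL + 1850 μL = 1920 μL total → factor 1920/70 = 27.429
Product of known-step factors = 7.2771 × 10^5
Overall factor = 2.00 × 10^6 cells/mL / (0.0868 cells/mL) = 2.3041 × 10^7
x = 2.3041 × 10^7 / 7.2771 × 10^5 = 31.7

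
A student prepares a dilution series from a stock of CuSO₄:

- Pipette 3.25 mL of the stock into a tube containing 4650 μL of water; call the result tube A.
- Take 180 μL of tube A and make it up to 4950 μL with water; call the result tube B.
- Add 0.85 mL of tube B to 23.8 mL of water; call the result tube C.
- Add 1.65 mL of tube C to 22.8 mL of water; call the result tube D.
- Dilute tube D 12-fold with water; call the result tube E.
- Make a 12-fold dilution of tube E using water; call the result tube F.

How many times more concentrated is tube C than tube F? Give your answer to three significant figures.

Step 1: 3.25 mL + 4650 μL = 7.9 mL total → factor 7.9/3.25 = 2.4308
Step 2: 180 μL brought to 4950 μL → factor 4950/180 = 27.5
Step 3: 0.85 mL + 23.8 mL = 24.65 mL total → factor 24.65/0.85 = 29
Step 4: 1.65 mL + 22.8 mL = 24.45 mL total → factor 24.45/1.65 = 14.818
Step 5: 12-fold → factor 12
Step 6: 12-fold → factor 12
Dilution factor to tube C = 1938.5; to tube F = 4.1365 × 10^6
[tube C]/[tube F] = (factor to tube F)/(factor to tube C) = 4.1365 × 10^6/1938.5 = 2.13 × 10^3

2.13 × 10^3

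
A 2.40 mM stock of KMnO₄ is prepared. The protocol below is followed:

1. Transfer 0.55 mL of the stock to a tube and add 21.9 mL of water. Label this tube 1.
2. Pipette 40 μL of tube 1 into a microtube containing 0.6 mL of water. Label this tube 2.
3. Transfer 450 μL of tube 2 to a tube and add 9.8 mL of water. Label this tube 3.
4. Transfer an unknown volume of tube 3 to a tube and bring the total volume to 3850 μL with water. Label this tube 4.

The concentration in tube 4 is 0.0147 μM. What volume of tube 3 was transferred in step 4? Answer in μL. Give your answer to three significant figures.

Step 1: 0.55 mL + 21.9 mL = 22.45 mL total → factor 22.45/0.55 = 40.818
Step 2: 40 μL + 0.6 mL = 640 μL total → factor 640/40 = 16
Step 3: 450 μL + 9.8 mL = 10250 μL total → factor 10250/450 = 22.778
Step 4: v brought to 3850 μL → factor = 3850 μL/v
Product of known-step factors = 14876
Overall factor = 2.40 mM / (0.0147 μM) = 1.6327 × 10^5
Step-4 factor = 1.6327 × 10^5 / 14876 = 10.975
v = 3850 μL / 10.975 = 351 μL

351 μL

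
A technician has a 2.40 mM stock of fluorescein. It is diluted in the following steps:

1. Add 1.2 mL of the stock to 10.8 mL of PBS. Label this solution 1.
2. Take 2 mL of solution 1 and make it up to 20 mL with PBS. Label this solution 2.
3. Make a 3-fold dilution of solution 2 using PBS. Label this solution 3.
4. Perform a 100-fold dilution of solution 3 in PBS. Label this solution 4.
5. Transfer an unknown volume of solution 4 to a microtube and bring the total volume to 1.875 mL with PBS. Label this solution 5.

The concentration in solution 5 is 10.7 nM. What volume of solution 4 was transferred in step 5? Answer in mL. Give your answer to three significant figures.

Step 1: 1.2 mL + 10.8 mL = 12 mL total → factor 12/1.2 = 10
Step 2: 2 mL brought to 20 mL → factor 20/2 = 10
Step 3: 3-fold → factor 3
Step 4: 100-fold → factor 100
Step 5: v brought to 1.875 mL → factor = 1.875 mL/v
Product of known-step factors = 30000
Overall factor = 2.40 mM / (10.7 nM) = 2.243 × 10^5
Step-5 factor = 2.243 × 10^5 / 30000 = 7.4766
v = 1.875 mL / 7.4766 = 0.251 mL

0.251 mL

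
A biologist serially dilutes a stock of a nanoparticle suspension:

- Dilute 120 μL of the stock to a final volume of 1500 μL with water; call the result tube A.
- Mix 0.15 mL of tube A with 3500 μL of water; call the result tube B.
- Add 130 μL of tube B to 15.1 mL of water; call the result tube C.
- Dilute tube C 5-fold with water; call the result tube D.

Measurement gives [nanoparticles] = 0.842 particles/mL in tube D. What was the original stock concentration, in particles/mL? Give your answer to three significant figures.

Step 1: 120 μL brought to 1500 μL → factor 1500/120 = 12.5
Step 2: 0.15 mL + 3500 μL = 3.65 mL total → factor 3.65/0.15 = 24.333
Step 3: 130 μL + 15.1 mL = 15230 μL total → factor 15230/130 = 117.15
Step 4: 5-fold → factor 5
Overall dilution factor = 12.5 × 24.333 × 117.15 × 5 = 1.7817 × 10^5
Stock = 0.842 particles/mL × 1.7817 × 10^5 = 1.50 × 10^5 particles/mL

1.50 × 10^5 particles/mL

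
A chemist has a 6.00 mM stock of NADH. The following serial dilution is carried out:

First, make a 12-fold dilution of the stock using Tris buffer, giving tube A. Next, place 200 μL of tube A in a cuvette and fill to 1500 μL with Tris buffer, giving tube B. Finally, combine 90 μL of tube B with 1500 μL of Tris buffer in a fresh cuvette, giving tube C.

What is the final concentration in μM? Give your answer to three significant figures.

3.77 μM

Step 1: 12-fold → factor 12
Step 2: 200 μL brought to 1500 μL → factor 1500/200 = 7.5
Step 3: 90 μL + 1500 μL = 1590 μL total → factor 1590/90 = 17.667
Overall dilution factor = 12 × 7.5 × 17.667 = 1590
Final = 6.00 mM / 1590 = 0.003774 mM = 3.77 μM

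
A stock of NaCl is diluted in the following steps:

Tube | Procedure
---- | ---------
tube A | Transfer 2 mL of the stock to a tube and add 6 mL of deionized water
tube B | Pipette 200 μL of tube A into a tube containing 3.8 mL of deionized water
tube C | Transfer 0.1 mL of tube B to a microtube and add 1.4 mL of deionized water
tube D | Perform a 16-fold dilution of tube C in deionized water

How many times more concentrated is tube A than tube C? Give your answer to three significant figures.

300

Step 1: 2 mL + 6 mL = 8 mL total → factor 8/2 = 4
Step 2: 200 μL + 3.8 mL = 4000 μL total → factor 4000/200 = 20
Step 3: 0.1 mL + 1.4 mL = 1.5 mL total → factor 1.5/0.1 = 15
Dilution factor to tube A = 4; to tube C = 1200
[tube A]/[tube C] = (factor to tube C)/(factor to tube A) = 1200/4 = 300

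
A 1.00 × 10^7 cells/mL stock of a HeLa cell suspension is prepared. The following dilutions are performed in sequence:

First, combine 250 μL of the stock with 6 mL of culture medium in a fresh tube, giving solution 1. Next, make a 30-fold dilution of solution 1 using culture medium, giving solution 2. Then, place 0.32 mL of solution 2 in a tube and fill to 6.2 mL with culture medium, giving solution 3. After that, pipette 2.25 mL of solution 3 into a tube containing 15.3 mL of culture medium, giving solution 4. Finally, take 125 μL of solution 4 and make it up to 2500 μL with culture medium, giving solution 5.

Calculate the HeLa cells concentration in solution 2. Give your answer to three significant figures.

Step 1: 250 μL + 6 mL = 6250 μL total → factor 6250/250 = 25
Step 2: 30-fold → factor 30
Dilution factor through solution 2 = 25 × 30 = 750
[solution 2] = 1.00 × 10^7 cells/mL / 750 = 1.33 × 10^4 cells/mL

1.33 × 10^4 cells/mL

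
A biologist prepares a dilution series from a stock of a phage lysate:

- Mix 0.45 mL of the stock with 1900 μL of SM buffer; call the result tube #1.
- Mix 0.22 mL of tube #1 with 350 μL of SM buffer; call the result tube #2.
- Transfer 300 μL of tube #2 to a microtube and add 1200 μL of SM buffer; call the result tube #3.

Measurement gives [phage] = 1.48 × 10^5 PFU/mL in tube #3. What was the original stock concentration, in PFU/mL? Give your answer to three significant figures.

Step 1: 0.45 mL + 1900 μL = 2.35 mL total → factor 2.35/0.45 = 5.2222
Step 2: 0.22 mL + 350 μL = 0.57 mL total → factor 0.57/0.22 = 2.5909
Step 3: 300 μL + 1200 μL = 1500 μL total → factor 1500/300 = 5
Overall dilution factor = 5.2222 × 2.5909 × 5 = 67.652
Stock = 1.48 × 10^5 PFU/mL × 67.652 = 1.00 × 10^7 PFU/mL

1.00 × 10^7 PFU/mL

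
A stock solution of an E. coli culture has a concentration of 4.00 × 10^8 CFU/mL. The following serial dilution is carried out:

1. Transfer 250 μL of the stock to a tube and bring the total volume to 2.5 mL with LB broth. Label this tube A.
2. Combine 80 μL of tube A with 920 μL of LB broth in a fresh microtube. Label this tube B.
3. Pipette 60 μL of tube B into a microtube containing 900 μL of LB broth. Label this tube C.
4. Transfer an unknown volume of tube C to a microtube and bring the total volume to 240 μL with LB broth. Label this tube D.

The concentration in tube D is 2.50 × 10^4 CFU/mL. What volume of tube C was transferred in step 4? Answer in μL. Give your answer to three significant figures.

Step 1: 250 μL brought to 2.5 mL → factor 2500/250 = 10
Step 2: 80 μL + 920 μL = 1000 μL total → factor 1000/80 = 12.5
Step 3: 60 μL + 900 μL = 960 μL total → factor 960/60 = 16
Step 4: v brought to 240 μL → factor = 240 μL/v
Product of known-step factors = 2000
Overall factor = 4.00 × 10^8 CFU/mL / (2.50 × 10^4 CFU/mL) = 16000
Step-4 factor = 16000 / 2000 = 8
v = 240 μL / 8 = 30.0 μL

30.0 μL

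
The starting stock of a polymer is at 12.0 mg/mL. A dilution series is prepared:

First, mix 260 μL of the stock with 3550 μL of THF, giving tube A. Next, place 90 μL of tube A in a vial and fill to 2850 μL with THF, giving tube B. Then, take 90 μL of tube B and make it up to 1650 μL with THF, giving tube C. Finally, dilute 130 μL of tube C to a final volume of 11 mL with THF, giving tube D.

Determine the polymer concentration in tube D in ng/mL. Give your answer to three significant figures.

Step 1: 260 μL + 3550 μL = 3810 μL total → factor 3810/260 = 14.654
Step 2: 90 μL brought to 2850 μL → factor 2850/90 = 31.667
Step 3: 90 μL brought to 1650 μL → factor 1650/90 = 18.333
Step 4: 130 μL brought to 11 mL → factor 11000/130 = 84.615
Overall dilution factor = 14.654 × 31.667 × 18.333 × 84.615 = 7.1985 × 10^5
Final = 12.0 mg/mL / 7.1985 × 10^5 = 1.667 × 10^-5 mg/mL = 16.7 ng/mL

16.7 ng/mL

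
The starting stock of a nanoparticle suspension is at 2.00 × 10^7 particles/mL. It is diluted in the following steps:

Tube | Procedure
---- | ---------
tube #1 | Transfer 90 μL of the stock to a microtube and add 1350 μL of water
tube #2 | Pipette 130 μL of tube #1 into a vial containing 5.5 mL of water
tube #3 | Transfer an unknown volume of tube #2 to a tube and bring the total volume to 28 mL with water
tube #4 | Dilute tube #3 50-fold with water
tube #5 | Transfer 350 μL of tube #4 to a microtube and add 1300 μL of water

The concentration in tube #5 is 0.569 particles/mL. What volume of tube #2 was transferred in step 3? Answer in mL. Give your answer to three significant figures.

Step 1: 90 μL + 1350 μL = 1440 μL total → factor 1440/90 = 16
Step 2: 130 μL + 5.5 mL = 5630 μL total → factor 5630/130 = 43.308
Step 3: v brought to 28 mL → factor = 28 mL/v
Step 4: 50-fold → factor 50
Step 5: 350 μL + 1300 μL = 1650 μL total → factor 1650/350 = 4.7143
Product of known-step factors = 1.6333 × 10^5
Overall factor = 2.00 × 10^7 particles/mL / (0.569 particles/mL) = 3.5149 × 10^7
Step-3 factor = 3.5149 × 10^7 / 1.6333 × 10^5 = 215.2
v = 28 mL / 215.2 = 0.130 mL

0.130 mL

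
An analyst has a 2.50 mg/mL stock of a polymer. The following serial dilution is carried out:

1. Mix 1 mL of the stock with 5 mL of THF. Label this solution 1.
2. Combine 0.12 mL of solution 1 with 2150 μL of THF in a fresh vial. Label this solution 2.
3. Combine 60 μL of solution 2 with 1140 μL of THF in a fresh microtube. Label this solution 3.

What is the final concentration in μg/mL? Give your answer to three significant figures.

Step 1: 1 mL + 5 mL = 6 mL total → factor 6/1 = 6
Step 2: 0.12 mL + 2150 μL = 2.27 mL total → factor 2.27/0.12 = 18.917
Step 3: 60 μL + 1140 μL = 1200 μL total → factor 1200/60 = 20
Overall dilution factor = 6 × 18.917 × 20 = 2270
Final = 2.50 mg/mL / 2270 = 0.001101 mg/mL = 1.10 μg/mL

1.10 μg/mL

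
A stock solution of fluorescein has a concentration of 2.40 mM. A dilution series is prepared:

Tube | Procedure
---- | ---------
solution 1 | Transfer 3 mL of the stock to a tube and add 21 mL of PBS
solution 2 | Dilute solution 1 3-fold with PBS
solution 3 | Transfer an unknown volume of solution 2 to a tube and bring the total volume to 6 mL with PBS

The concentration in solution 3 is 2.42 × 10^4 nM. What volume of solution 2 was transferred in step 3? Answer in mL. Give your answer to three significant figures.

Step 1: 3 mL + 21 mL = 24 mL total → factor 24/3 = 8
Step 2: 3-fold → factor 3
Step 3: v brought to 6 mL → factor = 6 mL/v
Product of known-step factors = 24
Overall factor = 2.40 mM / (2.42 × 10^4 nM) = 99.174
Step-3 factor = 99.174 / 24 = 4.1322
v = 6 mL / 4.1322 = 1.45 mL

1.45 mL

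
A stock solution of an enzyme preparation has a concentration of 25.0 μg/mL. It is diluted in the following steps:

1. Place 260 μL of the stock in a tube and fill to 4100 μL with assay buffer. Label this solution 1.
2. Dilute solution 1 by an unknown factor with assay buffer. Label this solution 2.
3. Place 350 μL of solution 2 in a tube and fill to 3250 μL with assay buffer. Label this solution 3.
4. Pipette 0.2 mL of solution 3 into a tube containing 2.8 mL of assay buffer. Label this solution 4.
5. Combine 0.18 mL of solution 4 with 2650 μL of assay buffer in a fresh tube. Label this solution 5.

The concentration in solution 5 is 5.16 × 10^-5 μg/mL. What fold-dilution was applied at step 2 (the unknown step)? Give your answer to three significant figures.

Step 1: 260 μL brought to 4100 μL → factor 4100/260 = 15.769
Step 2: unknown factor x
Step 3: 350 μL brought to 3250 μL → factor 3250/350 = 9.2857
Step 4: 0.2 mL + 2.8 mL = 3 mL total → factor 3/0.2 = 15
Step 5: 0.18 mL + 2650 μL = 2.83 mL total → factor 2.83/0.18 = 15.722
Product of known-step factors = 34533
Overall factor = 25.0 μg/mL / (5.16 × 10^-5 μg/mL) = 4.845 × 10^5
x = 4.845 × 10^5 / 34533 = 14.0

14.0-fold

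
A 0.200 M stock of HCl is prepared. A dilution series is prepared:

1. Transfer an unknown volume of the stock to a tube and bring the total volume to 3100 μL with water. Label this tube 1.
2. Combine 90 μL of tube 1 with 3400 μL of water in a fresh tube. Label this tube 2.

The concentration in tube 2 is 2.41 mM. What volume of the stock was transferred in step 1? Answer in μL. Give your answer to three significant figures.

Step 1: v brought to 3100 μL → factor = 3100 μL/v
Step 2: 90 μL + 3400 μL = 3490 μL total → factor 3490/90 = 38.778
Product of known-step factors = 38.778
Overall factor = 0.200 M / (2.41 mM) = 82.988
Step-1 factor = 82.988 / 38.778 = 2.1401
v = 3100 μL / 2.1401 = 1.45 × 10^3 μL

1.45 × 10^3 μL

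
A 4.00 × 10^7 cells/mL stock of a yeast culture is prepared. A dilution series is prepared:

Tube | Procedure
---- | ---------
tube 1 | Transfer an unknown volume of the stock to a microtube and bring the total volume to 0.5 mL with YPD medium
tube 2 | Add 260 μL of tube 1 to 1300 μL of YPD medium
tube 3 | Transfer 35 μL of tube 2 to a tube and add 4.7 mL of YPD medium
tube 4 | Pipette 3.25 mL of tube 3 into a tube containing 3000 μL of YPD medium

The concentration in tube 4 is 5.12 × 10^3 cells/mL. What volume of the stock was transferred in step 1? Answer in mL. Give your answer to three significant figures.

Step 1: v brought to 0.5 mL → factor = 0.5 mL/v
Step 2: 260 μL + 1300 μL = 1560 μL total → factor 1560/260 = 6
Step 3: 35 μL + 4.7 mL = 4735 μL total → factor 4735/35 = 135.29
Step 4: 3.25 mL + 3000 μL = 6.25 mL total → factor 6.25/3.25 = 1.9231
Product of known-step factors = 1561
Overall factor = 4.00 × 10^7 cells/mL / (5.12 × 10^3 cells/mL) = 7812.5
Step-1 factor = 7812.5 / 1561 = 5.0048
v = 0.5 mL / 5.0048 = 0.0999 mL

0.0999 mL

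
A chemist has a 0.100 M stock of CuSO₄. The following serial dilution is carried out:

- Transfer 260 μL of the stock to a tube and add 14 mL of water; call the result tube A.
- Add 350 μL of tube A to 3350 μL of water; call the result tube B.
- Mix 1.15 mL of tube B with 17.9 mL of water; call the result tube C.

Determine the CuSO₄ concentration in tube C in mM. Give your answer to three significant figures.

0.0104 mM

Step 1: 260 μL + 14 mL = 14260 μL total → factor 14260/260 = 54.846
Step 2: 350 μL + 3350 μL = 3700 μL total → factor 3700/350 = 10.571
Step 3: 1.15 mL + 17.9 mL = 19.05 mL total → factor 19.05/1.15 = 16.565
Overall dilution factor = 54.846 × 10.571 × 16.565 = 9604.5
Final = 0.100 M / 9604.5 = 1.041 × 10^-5 M = 0.0104 mM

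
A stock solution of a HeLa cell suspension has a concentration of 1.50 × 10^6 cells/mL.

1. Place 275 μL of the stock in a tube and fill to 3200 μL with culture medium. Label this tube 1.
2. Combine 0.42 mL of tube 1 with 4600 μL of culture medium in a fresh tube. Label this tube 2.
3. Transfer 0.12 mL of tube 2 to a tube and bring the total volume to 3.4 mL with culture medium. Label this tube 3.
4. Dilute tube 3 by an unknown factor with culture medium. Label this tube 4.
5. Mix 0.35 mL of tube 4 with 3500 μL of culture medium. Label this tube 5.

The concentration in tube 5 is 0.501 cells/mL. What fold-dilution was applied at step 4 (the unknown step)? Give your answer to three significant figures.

Step 1: 275 μL brought to 3200 μL → factor 3200/275 = 11.636
Step 2: 0.42 mL + 4600 μL = 5.02 mL total → factor 5.02/0.42 = 11.952
Step 3: 0.12 mL brought to 3.4 mL → factor 3.4/0.12 = 28.333
Step 4: unknown factor x
Step 5: 0.35 mL + 3500 μL = 3.85 mL total → factor 3.85/0.35 = 11
Product of known-step factors = 43347
Overall factor = 1.50 × 10^6 cells/mL / (0.501 cells/mL) = 2.994 × 10^6
x = 2.994 × 10^6 / 43347 = 69.1

69.1-fold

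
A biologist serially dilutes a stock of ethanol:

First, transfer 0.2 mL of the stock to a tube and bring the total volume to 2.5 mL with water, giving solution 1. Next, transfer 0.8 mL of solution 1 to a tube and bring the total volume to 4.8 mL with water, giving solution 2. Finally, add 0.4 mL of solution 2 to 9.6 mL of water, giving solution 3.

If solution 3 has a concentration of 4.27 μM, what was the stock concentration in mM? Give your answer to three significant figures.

8.01 mM

Step 1: 0.2 mL brought to 2.5 mL → factor 2.5/0.2 = 12.5
Step 2: 0.8 mL brought to 4.8 mL → factor 4.8/0.8 = 6
Step 3: 0.4 mL + 9.6 mL = 10 mL total → factor 10/0.4 = 25
Overall dilution factor = 12.5 × 6 × 25 = 1875
Stock = 4.27 μM × 1875 = 8006 μM = 8.01 mM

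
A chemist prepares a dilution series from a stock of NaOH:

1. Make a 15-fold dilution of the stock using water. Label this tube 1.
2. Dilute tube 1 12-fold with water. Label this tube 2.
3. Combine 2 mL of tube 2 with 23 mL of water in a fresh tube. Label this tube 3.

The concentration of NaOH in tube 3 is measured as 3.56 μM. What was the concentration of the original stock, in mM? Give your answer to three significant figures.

Step 1: 15-fold → factor 15
Step 2: 12-fold → factor 12
Step 3: 2 mL + 23 mL = 25 mL total → factor 25/2 = 12.5
Overall dilution factor = 15 × 12 × 12.5 = 2250
Stock = 3.56 μM × 2250 = 8010 μM = 8.01 mM

8.01 mM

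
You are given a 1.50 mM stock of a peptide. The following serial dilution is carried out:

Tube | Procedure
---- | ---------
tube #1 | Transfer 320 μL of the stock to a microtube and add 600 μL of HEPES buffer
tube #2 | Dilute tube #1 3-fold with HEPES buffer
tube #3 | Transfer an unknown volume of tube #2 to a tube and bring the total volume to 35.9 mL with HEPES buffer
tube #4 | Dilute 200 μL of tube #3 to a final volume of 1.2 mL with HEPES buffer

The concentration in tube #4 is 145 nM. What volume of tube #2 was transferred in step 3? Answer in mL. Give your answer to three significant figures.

Step 1: 320 μL + 600 μL = 920 μL total → factor 920/320 = 2.875
Step 2: 3-fold → factor 3
Step 3: v brought to 35.9 mL → factor = 35.9 mL/v
Step 4: 200 μL brought to 1.2 mL → factor 1200/200 = 6
Product of known-step factors = 51.75
Overall factor = 1.50 mM / (145 nM) = 10345
Step-3 factor = 10345 / 51.75 = 199.9
v = 35.9 mL / 199.9 = 0.180 mL

0.180 mL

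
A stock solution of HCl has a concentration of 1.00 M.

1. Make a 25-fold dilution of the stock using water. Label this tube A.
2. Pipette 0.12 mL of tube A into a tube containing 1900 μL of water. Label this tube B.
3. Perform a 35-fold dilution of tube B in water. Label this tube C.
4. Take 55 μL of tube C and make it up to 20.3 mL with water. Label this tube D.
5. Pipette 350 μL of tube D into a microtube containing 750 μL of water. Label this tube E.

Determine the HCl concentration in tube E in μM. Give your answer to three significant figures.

0.0585 μM

Step 1: 25-fold → factor 25
Step 2: 0.12 mL + 1900 μL = 2.02 mL total → factor 2.02/0.12 = 16.833
Step 3: 35-fold → factor 35
Step 4: 55 μL brought to 20.3 mL → factor 20300/55 = 369.09
Step 5: 350 μL + 750 μL = 1100 μL total → factor 1100/350 = 3.1429
Overall dilution factor = 25 × 16.833 × 35 × 369.09 × 3.1429 = 1.7086 × 10^7
Final = 1.00 M / 1.7086 × 10^7 = 5.853 × 10^-8 M = 0.0585 μM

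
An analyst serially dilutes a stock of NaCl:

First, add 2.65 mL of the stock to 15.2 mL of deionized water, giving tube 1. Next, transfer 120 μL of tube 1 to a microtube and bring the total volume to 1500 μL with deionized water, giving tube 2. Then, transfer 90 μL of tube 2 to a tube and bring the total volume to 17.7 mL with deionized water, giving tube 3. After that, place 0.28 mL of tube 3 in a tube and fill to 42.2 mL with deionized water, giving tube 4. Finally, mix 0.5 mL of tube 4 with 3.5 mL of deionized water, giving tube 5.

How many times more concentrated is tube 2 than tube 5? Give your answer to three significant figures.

Step 1: 2.65 mL + 15.2 mL = 17.85 mL total → factor 17.85/2.65 = 6.7358
Step 2: 120 μL brought to 1500 μL → factor 1500/120 = 12.5
Step 3: 90 μL brought to 17.7 mL → factor 17700/90 = 196.67
Step 4: 0.28 mL brought to 42.2 mL → factor 42.2/0.28 = 150.71
Step 5: 0.5 mL + 3.5 mL = 4 mL total → factor 4/0.5 = 8
Dilution factor to tube 2 = 84.198; to tube 5 = 1.9965 × 10^7
[tube 2]/[tube 5] = (factor to tube 5)/(factor to tube 2) = 1.9965 × 10^7/84.198 = 2.37 × 10^5

2.37 × 10^5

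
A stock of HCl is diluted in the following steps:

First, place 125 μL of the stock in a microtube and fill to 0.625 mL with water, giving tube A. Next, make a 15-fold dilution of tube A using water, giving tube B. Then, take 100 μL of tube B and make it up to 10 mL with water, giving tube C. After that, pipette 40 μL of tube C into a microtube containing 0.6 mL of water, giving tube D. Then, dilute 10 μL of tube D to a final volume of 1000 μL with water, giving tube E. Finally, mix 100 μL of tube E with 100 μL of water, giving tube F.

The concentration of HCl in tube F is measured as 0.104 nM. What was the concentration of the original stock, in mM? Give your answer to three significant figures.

Step 1: 125 μL brought to 0.625 mL → factor 625/125 = 5
Step 2: 15-fold → factor 15
Step 3: 100 μL brought to 10 mL → factor 10000/100 = 100
Step 4: 40 μL + 0.6 mL = 640 μL total → factor 640/40 = 16
Step 5: 10 μL brought to 1000 μL → factor 1000/10 = 100
Step 6: 100 μL + 100 μL = 200 μL total → factor 200/100 = 2
Overall dilution factor = 5 × 15 × 100 × 16 × 100 × 2 = 2.4 × 10^7
Stock = 0.104 nM × 2.4 × 10^7 = 2.496 × 10^6 nM = 2.50 mM

2.50 mM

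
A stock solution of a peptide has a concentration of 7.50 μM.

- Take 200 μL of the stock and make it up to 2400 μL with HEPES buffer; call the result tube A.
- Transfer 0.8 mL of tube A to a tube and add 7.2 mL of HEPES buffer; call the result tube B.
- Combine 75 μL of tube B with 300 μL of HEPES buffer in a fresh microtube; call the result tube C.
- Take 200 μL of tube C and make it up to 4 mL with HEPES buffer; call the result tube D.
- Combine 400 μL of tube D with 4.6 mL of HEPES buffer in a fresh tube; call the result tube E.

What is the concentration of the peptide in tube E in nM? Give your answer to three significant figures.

Step 1: 200 μL brought to 2400 μL → factor 2400/200 = 12
Step 2: 0.8 mL + 7.2 mL = 8 mL total → factor 8/0.8 = 10
Step 3: 75 μL + 300 μL = 375 μL total → factor 375/75 = 5
Step 4: 200 μL brought to 4 mL → factor 4000/200 = 20
Step 5: 400 μL + 4.6 mL = 5000 μL total → factor 5000/400 = 12.5
Overall dilution factor = 12 × 10 × 5 × 20 × 12.5 = 1.5 × 10^5
Final = 7.50 μM / 1.5 × 10^5 = 5.000 × 10^-5 μM = 0.0500 nM

0.0500 nM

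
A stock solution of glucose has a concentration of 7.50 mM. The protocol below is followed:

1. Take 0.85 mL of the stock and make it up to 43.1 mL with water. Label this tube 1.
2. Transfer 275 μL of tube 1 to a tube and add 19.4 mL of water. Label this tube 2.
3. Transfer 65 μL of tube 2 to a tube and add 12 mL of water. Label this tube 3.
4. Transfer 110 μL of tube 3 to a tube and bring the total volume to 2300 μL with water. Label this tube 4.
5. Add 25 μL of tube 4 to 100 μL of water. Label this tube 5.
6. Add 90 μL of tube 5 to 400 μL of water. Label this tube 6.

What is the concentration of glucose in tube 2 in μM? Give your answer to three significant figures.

2.07 μM

Step 1: 0.85 mL brought to 43.1 mL → factor 43.1/0.85 = 50.706
Step 2: 275 μL + 19.4 mL = 19675 μL total → factor 19675/275 = 71.545
Dilution factor through tube 2 = 50.706 × 71.545 = 3627.8
[tube 2] = 7.50 mM / 3627.8 = 0.002067 mM = 2.07 μM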